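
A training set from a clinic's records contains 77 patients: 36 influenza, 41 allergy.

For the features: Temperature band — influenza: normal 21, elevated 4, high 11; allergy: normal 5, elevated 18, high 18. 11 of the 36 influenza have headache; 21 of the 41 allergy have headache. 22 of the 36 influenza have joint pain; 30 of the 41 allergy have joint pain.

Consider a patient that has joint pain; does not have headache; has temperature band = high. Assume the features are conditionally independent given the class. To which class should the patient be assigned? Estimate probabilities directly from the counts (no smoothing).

allergy

influenza: (36/77) × (11/36) × (25/36) × (22/36) ≈ 0.0606261
allergy: (41/77) × (18/41) × (20/41) × (30/41) ≈ 0.0834383
Highest score → allergy.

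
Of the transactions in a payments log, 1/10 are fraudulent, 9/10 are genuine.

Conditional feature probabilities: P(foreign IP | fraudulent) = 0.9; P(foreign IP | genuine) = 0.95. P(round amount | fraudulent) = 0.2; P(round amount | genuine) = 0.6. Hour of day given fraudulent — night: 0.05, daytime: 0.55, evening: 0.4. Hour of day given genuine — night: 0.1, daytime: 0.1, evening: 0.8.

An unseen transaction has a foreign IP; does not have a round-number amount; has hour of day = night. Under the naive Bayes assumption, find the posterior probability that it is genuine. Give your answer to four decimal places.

fraudulent: 0.1 × 0.9 × (1−0.2) × 0.05 = 0.0036
genuine: 0.9 × 0.95 × (1−0.6) × 0.1 = 0.0342
P(genuine | x) = 0.0342 / 0.0378 ≈ 0.9048

0.9048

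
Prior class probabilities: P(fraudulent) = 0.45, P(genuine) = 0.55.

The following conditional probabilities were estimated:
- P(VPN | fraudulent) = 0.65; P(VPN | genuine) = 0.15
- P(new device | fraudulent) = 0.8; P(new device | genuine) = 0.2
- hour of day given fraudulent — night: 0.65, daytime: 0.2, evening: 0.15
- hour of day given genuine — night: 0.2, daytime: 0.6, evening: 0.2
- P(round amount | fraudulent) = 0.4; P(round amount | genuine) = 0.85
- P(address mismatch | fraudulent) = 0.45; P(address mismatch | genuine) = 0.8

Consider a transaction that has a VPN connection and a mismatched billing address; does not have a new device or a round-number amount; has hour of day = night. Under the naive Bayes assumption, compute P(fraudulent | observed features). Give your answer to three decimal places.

0.866

fraudulent: 0.45 × 0.65 × (1−0.8) × 0.65 × (1−0.4) × 0.45 = 0.01026675
genuine: 0.55 × 0.15 × (1−0.2) × 0.2 × (1−0.85) × 0.8 = 0.001584
P(fraudulent | x) = 0.01026675 / 0.01185075 ≈ 0.866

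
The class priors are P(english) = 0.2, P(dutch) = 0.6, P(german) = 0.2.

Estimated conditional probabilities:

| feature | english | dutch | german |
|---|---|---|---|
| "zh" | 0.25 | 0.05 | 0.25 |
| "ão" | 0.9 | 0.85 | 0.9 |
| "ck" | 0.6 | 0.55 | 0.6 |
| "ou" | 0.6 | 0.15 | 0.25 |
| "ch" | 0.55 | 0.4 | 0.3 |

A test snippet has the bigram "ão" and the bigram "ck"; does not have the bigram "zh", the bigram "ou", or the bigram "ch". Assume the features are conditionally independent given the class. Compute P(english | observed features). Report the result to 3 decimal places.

0.076

english: 0.2 × (1−0.25) × 0.9 × 0.6 × (1−0.6) × (1−0.55) = 0.01458
dutch: 0.6 × (1−0.05) × 0.85 × 0.55 × (1−0.15) × (1−0.4) = 0.13590225
german: 0.2 × (1−0.25) × 0.9 × 0.6 × (1−0.25) × (1−0.3) = 0.042525
P(english | x) = 0.01458 / 0.19300725 ≈ 0.076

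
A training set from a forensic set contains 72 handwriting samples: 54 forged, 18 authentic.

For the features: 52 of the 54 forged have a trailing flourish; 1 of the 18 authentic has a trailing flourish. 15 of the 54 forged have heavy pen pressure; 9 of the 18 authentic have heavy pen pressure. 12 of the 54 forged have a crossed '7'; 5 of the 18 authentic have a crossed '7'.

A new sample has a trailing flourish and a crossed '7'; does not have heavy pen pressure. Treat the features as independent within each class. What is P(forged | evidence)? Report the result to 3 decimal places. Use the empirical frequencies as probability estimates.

forged: (54/72) × (52/54) × (39/54) × (12/54) ≈ 0.115912
authentic: (18/72) × (1/18) × (9/18) × (5/18) ≈ 0.00192901
P(forged | x) = 0.115912 / 0.11784101 ≈ 0.984

0.984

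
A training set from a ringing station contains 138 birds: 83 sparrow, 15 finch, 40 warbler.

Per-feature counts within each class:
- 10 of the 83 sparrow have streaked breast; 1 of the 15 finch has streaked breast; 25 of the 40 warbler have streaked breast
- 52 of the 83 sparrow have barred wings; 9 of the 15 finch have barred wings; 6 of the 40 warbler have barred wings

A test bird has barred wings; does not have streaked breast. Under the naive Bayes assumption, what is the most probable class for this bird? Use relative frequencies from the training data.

sparrow

sparrow: (83/138) × (73/83) × (52/83) ≈ 0.331413
finch: (15/138) × (14/15) × (9/15) ≈ 0.0608696
warbler: (40/138) × (15/40) × (6/40) ≈ 0.0163043
Highest score → sparrow.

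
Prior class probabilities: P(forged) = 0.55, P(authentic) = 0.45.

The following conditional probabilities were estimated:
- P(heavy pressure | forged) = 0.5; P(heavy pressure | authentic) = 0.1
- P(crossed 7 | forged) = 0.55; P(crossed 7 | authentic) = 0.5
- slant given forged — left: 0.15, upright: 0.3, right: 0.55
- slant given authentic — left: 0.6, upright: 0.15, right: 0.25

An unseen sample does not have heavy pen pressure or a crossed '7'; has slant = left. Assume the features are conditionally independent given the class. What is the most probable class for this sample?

forged: 0.55 × (1−0.5) × (1−0.55) × 0.15 = 0.0185625
authentic: 0.45 × (1−0.1) × (1−0.5) × 0.6 = 0.1215
Highest score → authentic.

authentic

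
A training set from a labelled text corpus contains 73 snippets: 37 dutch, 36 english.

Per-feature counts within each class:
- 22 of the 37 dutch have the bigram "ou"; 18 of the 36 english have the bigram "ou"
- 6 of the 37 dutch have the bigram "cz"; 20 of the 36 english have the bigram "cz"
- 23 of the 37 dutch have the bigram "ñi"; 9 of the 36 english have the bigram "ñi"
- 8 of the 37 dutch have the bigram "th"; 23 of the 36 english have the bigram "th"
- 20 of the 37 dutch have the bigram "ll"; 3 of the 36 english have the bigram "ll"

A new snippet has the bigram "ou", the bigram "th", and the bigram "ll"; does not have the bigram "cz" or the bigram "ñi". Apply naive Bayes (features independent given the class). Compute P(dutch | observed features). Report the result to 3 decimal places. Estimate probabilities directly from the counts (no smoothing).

0.718

dutch: (37/73) × (22/37) × (31/37) × (14/37) × (8/37) × (20/37) ≈ 0.0111661
english: (36/73) × (18/36) × (16/36) × (27/36) × (23/36) × (3/36) ≈ 0.00437595
P(dutch | x) = 0.0111661 / 0.01554205 ≈ 0.718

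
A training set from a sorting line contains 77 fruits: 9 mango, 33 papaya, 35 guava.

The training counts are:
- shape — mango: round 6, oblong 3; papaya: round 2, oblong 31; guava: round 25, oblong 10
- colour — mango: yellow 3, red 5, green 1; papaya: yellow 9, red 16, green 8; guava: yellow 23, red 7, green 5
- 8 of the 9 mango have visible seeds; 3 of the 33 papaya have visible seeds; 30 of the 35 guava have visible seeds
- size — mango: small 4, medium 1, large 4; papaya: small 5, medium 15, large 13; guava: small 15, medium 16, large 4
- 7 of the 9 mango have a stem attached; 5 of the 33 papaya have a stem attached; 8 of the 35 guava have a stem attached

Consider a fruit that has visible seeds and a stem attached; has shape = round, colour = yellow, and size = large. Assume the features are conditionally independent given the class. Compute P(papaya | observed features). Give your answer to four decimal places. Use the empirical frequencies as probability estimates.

mango: (9/77) × (6/9) × (3/9) × (8/9) × (4/9) × (7/9) ≈ 0.00798105
papaya: (33/77) × (2/33) × (9/33) × (3/33) × (13/33) × (5/33) ≈ 0.000038438
guava: (35/77) × (25/35) × (23/35) × (30/35) × (4/35) × (8/35) ≈ 0.00477723
P(papaya | x) = 0.000038438 / 0.012796718 ≈ 0.0030

0.0030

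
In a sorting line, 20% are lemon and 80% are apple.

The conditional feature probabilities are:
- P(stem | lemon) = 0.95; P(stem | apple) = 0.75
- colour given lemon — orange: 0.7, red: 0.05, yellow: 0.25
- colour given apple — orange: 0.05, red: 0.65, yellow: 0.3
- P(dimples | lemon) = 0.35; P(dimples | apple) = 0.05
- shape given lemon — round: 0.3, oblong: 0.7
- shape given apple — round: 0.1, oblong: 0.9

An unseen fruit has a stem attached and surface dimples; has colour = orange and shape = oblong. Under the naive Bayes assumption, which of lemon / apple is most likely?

lemon

lemon: 0.2 × 0.95 × 0.7 × 0.35 × 0.7 = 0.032585
apple: 0.8 × 0.75 × 0.05 × 0.05 × 0.9 = 0.00135
Highest score → lemon.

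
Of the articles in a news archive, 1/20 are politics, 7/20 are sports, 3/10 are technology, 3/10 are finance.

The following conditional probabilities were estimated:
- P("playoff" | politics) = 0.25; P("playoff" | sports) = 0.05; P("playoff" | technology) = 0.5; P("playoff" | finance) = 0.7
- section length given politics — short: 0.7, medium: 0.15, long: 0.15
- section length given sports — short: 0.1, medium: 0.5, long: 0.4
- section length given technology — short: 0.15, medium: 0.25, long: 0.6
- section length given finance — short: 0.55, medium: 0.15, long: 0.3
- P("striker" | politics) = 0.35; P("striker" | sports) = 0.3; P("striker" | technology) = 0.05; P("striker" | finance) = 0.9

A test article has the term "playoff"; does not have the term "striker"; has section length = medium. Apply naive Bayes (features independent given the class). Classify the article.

technology

politics: 0.05 × 0.25 × 0.15 × (1−0.35) = 0.00121875
sports: 0.35 × 0.05 × 0.5 × (1−0.3) = 0.006125
technology: 0.3 × 0.5 × 0.25 × (1−0.05) = 0.035625
finance: 0.3 × 0.7 × 0.15 × (1−0.9) = 0.00315
Highest score → technology.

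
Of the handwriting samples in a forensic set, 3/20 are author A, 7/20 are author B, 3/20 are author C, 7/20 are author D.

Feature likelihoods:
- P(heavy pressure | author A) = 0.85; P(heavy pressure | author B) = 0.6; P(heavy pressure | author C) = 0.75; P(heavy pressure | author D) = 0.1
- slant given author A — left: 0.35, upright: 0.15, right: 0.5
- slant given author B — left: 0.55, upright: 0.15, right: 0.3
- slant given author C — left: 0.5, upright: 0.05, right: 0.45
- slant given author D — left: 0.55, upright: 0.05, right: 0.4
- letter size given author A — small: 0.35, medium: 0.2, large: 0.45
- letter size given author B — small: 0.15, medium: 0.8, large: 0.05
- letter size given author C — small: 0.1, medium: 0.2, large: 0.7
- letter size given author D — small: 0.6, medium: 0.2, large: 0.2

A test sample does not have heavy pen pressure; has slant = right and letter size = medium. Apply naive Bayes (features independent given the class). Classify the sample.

author B

author A: 0.15 × (1−0.85) × 0.5 × 0.2 = 0.00225
author B: 0.35 × (1−0.6) × 0.3 × 0.8 = 0.0336
author C: 0.15 × (1−0.75) × 0.45 × 0.2 = 0.003375
author D: 0.35 × (1−0.1) × 0.4 × 0.2 = 0.0252
Highest score → author B.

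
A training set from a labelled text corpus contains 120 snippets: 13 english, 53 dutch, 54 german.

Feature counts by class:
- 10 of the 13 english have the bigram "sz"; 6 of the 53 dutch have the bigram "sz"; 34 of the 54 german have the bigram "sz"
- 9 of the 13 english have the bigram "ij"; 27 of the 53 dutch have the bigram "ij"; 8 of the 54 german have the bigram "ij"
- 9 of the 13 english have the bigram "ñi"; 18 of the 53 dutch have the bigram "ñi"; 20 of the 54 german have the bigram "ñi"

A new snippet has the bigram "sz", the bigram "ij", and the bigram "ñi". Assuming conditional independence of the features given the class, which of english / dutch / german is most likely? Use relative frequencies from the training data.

english

english: (13/120) × (10/13) × (9/13) × (9/13) ≈ 0.0399408
dutch: (53/120) × (6/53) × (27/53) × (18/53) ≈ 0.00865077
german: (54/120) × (34/54) × (8/54) × (20/54) ≈ 0.0155464
Highest score → english.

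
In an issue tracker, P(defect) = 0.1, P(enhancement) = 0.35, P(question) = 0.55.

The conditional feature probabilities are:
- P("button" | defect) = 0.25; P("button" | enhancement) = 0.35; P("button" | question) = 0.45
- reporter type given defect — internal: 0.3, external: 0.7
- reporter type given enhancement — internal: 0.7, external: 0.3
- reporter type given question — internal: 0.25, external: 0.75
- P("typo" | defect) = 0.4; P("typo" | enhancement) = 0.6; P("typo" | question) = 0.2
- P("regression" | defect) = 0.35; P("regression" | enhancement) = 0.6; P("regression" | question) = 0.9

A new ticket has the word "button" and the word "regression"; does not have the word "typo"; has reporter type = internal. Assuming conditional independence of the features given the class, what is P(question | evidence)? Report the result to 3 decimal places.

0.668

defect: 0.1 × 0.25 × 0.3 × (1−0.4) × 0.35 = 0.001575
enhancement: 0.35 × 0.35 × 0.7 × (1−0.6) × 0.6 = 0.02058
question: 0.55 × 0.45 × 0.25 × (1−0.2) × 0.9 = 0.04455
P(question | x) = 0.04455 / 0.066705 ≈ 0.668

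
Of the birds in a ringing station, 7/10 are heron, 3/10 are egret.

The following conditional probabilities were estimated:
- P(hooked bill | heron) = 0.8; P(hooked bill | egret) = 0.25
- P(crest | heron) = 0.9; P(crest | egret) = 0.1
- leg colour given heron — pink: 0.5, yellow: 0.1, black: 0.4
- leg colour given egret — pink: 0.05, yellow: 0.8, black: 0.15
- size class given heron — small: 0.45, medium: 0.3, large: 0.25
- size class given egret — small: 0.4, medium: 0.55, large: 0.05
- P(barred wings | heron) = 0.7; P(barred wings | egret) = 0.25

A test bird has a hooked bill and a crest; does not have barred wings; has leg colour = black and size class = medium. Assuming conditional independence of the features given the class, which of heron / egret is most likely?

heron

heron: 0.7 × 0.8 × 0.9 × 0.4 × 0.3 × (1−0.7) = 0.018144
egret: 0.3 × 0.25 × 0.1 × 0.15 × 0.55 × (1−0.25) = 0.0004640625
Highest score → heron.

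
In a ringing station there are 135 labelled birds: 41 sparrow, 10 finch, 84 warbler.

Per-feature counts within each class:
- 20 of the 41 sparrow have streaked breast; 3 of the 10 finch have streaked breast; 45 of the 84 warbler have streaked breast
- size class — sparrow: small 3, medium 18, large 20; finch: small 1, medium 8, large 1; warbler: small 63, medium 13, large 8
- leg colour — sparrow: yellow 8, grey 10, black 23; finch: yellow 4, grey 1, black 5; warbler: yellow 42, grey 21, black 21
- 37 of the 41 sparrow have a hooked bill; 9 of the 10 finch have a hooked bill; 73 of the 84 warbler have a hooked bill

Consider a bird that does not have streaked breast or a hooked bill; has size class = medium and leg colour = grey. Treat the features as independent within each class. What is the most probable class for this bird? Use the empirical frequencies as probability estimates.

sparrow: (41/135) × (21/41) × (18/41) × (10/41) × (4/41) ≈ 0.00162505
finch: (10/135) × (7/10) × (8/10) × (1/10) × (1/10) ≈ 0.000414815
warbler: (84/135) × (39/84) × (13/84) × (21/84) × (11/84) ≈ 0.00146369
Highest score → sparrow.

sparrow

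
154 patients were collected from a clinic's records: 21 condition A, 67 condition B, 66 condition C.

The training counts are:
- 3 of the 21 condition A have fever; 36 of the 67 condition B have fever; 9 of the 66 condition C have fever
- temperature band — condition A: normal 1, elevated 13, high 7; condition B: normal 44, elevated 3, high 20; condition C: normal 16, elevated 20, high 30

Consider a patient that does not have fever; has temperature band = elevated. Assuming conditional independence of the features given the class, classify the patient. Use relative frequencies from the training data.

condition A: (21/154) × (18/21) × (13/21) ≈ 0.0723562
condition B: (67/154) × (31/67) × (3/67) ≈ 0.00901337
condition C: (66/154) × (57/66) × (20/66) ≈ 0.112161
Highest score → condition C.

condition C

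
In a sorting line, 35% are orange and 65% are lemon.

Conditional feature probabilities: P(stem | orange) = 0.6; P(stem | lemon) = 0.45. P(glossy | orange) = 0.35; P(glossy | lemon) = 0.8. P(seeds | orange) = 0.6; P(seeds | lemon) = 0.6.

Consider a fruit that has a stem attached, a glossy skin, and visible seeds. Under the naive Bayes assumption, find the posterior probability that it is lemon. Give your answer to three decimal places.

orange: 0.35 × 0.6 × 0.35 × 0.6 = 0.0441
lemon: 0.65 × 0.45 × 0.8 × 0.6 = 0.1404
P(lemon | x) = 0.1404 / 0.1845 ≈ 0.761

0.761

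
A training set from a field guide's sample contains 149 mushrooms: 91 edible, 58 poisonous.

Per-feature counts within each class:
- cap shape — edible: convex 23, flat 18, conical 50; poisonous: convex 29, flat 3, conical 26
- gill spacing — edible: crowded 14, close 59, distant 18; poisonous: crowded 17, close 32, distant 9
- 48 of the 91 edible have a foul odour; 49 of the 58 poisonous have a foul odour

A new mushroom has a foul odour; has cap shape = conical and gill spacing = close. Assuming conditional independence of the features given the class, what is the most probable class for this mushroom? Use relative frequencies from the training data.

edible

edible: (91/149) × (50/91) × (59/91) × (48/91) ≈ 0.114761
poisonous: (58/149) × (26/58) × (32/58) × (49/58) ≈ 0.0813349
Highest score → edible.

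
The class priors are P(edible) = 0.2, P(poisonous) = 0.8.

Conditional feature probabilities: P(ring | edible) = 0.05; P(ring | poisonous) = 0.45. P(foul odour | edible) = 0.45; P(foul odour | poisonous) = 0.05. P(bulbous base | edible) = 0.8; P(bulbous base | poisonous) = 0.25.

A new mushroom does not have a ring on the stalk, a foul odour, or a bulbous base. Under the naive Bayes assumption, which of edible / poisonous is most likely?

poisonous

edible: 0.2 × (1−0.05) × (1−0.45) × (1−0.8) = 0.0209
poisonous: 0.8 × (1−0.45) × (1−0.05) × (1−0.25) = 0.3135
Highest score → poisonous.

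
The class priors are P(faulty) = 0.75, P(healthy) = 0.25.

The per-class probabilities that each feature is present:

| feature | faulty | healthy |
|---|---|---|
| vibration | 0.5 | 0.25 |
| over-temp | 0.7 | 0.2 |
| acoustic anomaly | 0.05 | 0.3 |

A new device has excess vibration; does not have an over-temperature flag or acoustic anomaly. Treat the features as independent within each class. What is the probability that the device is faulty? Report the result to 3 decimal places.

0.753

faulty: 0.75 × 0.5 × (1−0.7) × (1−0.05) = 0.106875
healthy: 0.25 × 0.25 × (1−0.2) × (1−0.3) = 0.035
P(faulty | x) = 0.106875 / 0.141875 ≈ 0.753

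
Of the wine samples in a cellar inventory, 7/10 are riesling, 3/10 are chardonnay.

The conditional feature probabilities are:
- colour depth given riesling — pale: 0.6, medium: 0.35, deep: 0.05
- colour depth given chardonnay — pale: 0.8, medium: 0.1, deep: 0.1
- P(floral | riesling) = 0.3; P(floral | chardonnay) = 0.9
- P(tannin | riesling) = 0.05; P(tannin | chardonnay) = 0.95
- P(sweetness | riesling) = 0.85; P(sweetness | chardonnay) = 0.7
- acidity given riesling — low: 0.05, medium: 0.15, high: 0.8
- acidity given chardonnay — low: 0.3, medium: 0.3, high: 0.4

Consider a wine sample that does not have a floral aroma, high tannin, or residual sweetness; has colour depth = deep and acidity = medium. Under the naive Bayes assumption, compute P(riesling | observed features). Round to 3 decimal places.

riesling: 0.7 × 0.05 × (1−0.3) × (1−0.05) × (1−0.85) × 0.15 = 0.0005236875
chardonnay: 0.3 × 0.1 × (1−0.9) × (1−0.95) × (1−0.7) × 0.3 = 0.0000135
P(riesling | x) = 0.0005236875 / 0.0005371875 ≈ 0.975

0.975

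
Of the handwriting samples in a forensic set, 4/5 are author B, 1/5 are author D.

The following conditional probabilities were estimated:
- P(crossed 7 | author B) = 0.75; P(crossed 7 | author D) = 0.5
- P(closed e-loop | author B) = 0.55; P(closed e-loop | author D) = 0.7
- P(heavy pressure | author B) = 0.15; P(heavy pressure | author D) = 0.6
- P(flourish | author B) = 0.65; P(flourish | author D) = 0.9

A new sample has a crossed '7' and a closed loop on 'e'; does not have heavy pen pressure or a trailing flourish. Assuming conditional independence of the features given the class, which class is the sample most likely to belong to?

author B: 0.8 × 0.75 × 0.55 × (1−0.15) × (1−0.65) = 0.098175
author D: 0.2 × 0.5 × 0.7 × (1−0.6) × (1−0.9) = 0.0028
Highest score → author B.

author B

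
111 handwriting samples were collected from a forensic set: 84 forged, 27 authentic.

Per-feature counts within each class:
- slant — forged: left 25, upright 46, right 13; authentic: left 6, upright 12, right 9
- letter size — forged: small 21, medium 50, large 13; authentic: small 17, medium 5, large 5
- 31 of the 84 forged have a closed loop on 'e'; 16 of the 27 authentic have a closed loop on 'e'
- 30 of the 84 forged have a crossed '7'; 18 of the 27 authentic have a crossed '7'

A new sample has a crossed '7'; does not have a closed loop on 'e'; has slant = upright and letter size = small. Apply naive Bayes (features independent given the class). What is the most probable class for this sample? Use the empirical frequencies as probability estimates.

forged

forged: (84/111) × (46/84) × (21/84) × (53/84) × (30/84) ≈ 0.0233461
authentic: (27/111) × (12/27) × (17/27) × (11/27) × (18/27) ≈ 0.0184876
Highest score → forged.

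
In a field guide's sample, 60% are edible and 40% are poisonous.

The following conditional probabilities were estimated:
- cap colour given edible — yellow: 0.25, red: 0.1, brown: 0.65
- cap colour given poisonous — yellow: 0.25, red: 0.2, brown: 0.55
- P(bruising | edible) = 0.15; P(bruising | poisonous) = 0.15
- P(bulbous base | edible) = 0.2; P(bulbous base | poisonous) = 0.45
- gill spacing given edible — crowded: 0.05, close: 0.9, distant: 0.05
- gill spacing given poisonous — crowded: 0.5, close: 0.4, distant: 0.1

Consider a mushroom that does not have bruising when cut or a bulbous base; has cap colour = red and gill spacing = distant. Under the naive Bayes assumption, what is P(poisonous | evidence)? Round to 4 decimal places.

0.6471

edible: 0.6 × 0.1 × (1−0.15) × (1−0.2) × 0.05 = 0.00204
poisonous: 0.4 × 0.2 × (1−0.15) × (1−0.45) × 0.1 = 0.00374
P(poisonous | x) = 0.00374 / 0.00578 ≈ 0.6471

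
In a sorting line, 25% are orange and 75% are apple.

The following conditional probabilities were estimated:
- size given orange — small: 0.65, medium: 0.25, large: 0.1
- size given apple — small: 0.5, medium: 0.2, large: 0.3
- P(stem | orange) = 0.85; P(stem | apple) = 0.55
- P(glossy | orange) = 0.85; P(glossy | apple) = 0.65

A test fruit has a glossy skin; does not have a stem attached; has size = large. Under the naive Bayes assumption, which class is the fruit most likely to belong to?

orange: 0.25 × 0.1 × (1−0.85) × 0.85 = 0.0031875
apple: 0.75 × 0.3 × (1−0.55) × 0.65 = 0.0658125
Highest score → apple.

apple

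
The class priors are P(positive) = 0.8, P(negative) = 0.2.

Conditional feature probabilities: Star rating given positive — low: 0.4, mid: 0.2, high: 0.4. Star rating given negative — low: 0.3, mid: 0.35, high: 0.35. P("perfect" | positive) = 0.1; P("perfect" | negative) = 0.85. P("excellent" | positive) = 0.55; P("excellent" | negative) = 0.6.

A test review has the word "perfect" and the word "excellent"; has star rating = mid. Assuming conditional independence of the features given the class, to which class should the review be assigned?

negative

positive: 0.8 × 0.2 × 0.1 × 0.55 = 0.0088
negative: 0.2 × 0.35 × 0.85 × 0.6 = 0.0357
Highest score → negative.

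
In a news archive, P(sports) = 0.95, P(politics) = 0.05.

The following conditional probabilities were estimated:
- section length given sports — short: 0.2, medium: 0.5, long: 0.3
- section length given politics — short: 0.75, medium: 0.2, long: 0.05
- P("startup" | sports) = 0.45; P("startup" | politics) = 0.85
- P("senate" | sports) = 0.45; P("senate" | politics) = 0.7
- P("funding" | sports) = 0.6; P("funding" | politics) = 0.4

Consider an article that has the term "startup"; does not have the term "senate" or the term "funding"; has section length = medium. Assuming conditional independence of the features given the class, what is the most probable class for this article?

sports

sports: 0.95 × 0.5 × 0.45 × (1−0.45) × (1−0.6) = 0.047025
politics: 0.05 × 0.2 × 0.85 × (1−0.7) × (1−0.4) = 0.00153
Highest score → sports.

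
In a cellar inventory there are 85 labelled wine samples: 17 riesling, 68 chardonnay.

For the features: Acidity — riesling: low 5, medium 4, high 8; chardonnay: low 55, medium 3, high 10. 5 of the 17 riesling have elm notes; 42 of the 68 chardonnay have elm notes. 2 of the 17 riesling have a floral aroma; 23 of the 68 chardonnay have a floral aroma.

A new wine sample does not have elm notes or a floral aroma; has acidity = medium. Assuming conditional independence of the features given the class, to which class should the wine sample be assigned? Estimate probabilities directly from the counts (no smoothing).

riesling

riesling: (17/85) × (4/17) × (12/17) × (15/17) ≈ 0.02931
chardonnay: (68/85) × (3/68) × (26/68) × (45/68) ≈ 0.00893039
Highest score → riesling.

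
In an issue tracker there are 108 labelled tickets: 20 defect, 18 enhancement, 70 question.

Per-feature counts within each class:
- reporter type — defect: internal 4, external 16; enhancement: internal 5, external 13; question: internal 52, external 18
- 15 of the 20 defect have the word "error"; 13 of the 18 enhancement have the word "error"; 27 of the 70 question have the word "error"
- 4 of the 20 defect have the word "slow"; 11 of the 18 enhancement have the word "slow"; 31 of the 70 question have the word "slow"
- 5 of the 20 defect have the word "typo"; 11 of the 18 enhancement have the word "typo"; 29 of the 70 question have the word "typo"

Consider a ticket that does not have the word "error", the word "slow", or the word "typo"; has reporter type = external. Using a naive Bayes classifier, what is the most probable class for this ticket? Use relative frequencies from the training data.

defect: (20/108) × (16/20) × (5/20) × (16/20) × (15/20) ≈ 0.0222222
enhancement: (18/108) × (13/18) × (5/18) × (7/18) × (7/18) ≈ 0.00505671
question: (70/108) × (18/70) × (43/70) × (39/70) × (41/70) ≈ 0.0334096
Highest score → question.

question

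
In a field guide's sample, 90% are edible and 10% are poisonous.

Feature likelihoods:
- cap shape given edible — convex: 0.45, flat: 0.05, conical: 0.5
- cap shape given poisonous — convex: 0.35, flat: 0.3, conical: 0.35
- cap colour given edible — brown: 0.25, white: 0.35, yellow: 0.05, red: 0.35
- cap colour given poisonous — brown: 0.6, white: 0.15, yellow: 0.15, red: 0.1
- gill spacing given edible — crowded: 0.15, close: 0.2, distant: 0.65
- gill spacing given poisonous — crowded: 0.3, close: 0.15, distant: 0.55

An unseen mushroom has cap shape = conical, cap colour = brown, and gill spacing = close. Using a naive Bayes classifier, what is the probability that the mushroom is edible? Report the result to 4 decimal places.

edible: 0.9 × 0.5 × 0.25 × 0.2 = 0.0225
poisonous: 0.1 × 0.35 × 0.6 × 0.15 = 0.00315
P(edible | x) = 0.0225 / 0.02565 ≈ 0.8772

0.8772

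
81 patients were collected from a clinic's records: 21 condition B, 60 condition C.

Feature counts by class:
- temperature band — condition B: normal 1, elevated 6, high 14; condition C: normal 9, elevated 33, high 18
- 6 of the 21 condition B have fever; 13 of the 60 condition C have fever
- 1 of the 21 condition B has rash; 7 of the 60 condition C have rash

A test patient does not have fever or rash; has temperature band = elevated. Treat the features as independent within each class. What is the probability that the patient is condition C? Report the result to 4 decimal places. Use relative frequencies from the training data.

condition B: (21/81) × (6/21) × (15/21) × (20/21) ≈ 0.0503905
condition C: (60/81) × (33/60) × (47/60) × (53/60) ≈ 0.281903
P(condition C | x) = 0.281903 / 0.3322935 ≈ 0.8484

0.8484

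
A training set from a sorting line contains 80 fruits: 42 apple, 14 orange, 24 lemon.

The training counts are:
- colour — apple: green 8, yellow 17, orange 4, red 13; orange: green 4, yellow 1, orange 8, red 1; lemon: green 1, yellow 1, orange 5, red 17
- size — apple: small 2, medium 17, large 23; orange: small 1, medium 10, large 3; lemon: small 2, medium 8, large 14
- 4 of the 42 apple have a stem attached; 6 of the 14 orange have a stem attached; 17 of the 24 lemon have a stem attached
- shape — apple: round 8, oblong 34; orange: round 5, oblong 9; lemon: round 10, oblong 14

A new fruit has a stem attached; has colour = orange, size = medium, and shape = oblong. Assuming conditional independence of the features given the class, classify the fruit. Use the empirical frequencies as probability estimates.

orange

apple: (42/80) × (4/42) × (17/42) × (4/42) × (34/42) ≈ 0.00156031
orange: (14/80) × (8/14) × (10/14) × (6/14) × (9/14) ≈ 0.0196793
lemon: (24/80) × (5/24) × (8/24) × (17/24) × (14/24) ≈ 0.00860822
Highest score → orange.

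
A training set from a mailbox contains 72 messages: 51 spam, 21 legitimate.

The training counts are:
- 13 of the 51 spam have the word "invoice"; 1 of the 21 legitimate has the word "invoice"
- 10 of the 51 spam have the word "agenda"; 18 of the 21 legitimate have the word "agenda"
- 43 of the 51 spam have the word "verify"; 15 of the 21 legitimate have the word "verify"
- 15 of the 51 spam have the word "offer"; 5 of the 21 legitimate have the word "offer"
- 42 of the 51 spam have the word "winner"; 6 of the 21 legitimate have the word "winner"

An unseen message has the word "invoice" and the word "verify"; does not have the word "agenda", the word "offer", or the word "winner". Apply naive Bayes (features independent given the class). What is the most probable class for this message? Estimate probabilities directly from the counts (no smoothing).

spam: (51/72) × (13/51) × (41/51) × (43/51) × (36/51) × (9/51) ≈ 0.015245
legitimate: (21/72) × (1/21) × (3/21) × (15/21) × (16/21) × (15/21) ≈ 0.000771284
Highest score → spam.

spam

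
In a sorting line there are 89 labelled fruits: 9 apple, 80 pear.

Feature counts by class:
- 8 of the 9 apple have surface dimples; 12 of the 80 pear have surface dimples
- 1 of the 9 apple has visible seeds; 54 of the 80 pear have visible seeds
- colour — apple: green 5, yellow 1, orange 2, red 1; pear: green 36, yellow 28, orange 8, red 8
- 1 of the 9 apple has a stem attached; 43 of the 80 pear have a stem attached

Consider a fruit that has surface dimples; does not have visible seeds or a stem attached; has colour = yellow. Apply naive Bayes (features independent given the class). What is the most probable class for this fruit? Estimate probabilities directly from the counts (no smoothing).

apple: (9/89) × (8/9) × (8/9) × (1/9) × (8/9) ≈ 0.00789137
pear: (80/89) × (12/80) × (26/80) × (28/80) × (37/80) ≈ 0.0070934
Highest score → apple.

apple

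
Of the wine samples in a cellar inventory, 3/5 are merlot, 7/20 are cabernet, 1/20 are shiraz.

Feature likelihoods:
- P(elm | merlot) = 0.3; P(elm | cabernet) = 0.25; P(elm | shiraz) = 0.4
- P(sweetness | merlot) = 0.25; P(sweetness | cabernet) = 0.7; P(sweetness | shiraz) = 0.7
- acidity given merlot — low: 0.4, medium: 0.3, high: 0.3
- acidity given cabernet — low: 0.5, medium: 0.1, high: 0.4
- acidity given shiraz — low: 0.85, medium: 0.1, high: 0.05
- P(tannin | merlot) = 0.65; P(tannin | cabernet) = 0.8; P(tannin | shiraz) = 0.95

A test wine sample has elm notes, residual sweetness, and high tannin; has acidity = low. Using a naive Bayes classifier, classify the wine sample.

cabernet

merlot: 0.6 × 0.3 × 0.25 × 0.4 × 0.65 = 0.0117
cabernet: 0.35 × 0.25 × 0.7 × 0.5 × 0.8 = 0.0245
shiraz: 0.05 × 0.4 × 0.7 × 0.85 × 0.95 = 0.011305
Highest score → cabernet.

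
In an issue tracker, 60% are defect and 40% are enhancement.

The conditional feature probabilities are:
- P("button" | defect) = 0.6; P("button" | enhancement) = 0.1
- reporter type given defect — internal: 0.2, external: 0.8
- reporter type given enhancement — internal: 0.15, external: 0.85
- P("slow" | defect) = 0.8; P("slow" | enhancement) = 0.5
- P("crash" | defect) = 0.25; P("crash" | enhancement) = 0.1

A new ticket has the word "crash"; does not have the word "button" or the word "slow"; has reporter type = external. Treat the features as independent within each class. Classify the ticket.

enhancement

defect: 0.6 × (1−0.6) × 0.8 × (1−0.8) × 0.25 = 0.0096
enhancement: 0.4 × (1−0.1) × 0.85 × (1−0.5) × 0.1 = 0.0153
Highest score → enhancement.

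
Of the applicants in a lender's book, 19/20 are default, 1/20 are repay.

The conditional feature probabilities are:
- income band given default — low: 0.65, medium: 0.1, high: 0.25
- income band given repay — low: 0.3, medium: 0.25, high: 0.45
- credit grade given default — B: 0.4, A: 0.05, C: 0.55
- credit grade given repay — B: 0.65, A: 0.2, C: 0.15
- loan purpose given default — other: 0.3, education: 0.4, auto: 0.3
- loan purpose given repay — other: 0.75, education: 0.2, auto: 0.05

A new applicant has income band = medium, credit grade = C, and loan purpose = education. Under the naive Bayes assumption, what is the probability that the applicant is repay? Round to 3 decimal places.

default: 0.95 × 0.1 × 0.55 × 0.4 = 0.0209
repay: 0.05 × 0.25 × 0.15 × 0.2 = 0.000375
P(repay | x) = 0.000375 / 0.021275 ≈ 0.018

0.018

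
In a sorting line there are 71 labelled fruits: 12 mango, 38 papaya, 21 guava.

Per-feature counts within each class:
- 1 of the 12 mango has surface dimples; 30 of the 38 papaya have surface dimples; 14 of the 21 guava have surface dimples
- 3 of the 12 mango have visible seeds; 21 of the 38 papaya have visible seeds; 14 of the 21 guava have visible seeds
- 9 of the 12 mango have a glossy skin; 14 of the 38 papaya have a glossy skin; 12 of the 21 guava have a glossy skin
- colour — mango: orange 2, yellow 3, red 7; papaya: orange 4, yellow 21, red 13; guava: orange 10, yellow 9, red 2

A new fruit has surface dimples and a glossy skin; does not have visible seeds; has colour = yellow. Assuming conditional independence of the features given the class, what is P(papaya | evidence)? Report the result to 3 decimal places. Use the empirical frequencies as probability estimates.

mango: (12/71) × (1/12) × (9/12) × (9/12) × (3/12) ≈ 0.00198063
papaya: (38/71) × (30/38) × (17/38) × (14/38) × (21/38) ≈ 0.0384865
guava: (21/71) × (14/21) × (7/21) × (12/21) × (9/21) ≈ 0.0160966
P(papaya | x) = 0.0384865 / 0.05656373 ≈ 0.680

0.680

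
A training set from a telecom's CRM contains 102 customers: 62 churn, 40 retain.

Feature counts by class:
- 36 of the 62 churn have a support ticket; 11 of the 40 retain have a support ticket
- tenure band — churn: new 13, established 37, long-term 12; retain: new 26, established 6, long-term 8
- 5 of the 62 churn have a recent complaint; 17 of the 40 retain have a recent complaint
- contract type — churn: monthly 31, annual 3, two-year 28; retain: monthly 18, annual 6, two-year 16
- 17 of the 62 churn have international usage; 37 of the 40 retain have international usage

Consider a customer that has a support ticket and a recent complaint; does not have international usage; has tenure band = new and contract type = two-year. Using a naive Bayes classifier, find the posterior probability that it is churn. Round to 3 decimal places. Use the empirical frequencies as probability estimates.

churn: (62/102) × (36/62) × (13/62) × (5/62) × (28/62) × (45/62) ≈ 0.00195623
retain: (40/102) × (11/40) × (26/40) × (17/40) × (16/40) × (3/40) = 0.00089375
P(churn | x) = 0.00195623 / 0.00284998 ≈ 0.686

0.686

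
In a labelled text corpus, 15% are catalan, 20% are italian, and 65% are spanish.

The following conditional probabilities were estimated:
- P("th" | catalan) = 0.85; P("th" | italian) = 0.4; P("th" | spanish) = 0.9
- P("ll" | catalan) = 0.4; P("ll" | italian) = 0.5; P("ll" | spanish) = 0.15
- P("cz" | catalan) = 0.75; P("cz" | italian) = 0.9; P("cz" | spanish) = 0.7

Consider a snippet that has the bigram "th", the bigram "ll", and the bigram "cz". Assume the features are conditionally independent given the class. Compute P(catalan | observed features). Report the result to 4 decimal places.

catalan: 0.15 × 0.85 × 0.4 × 0.75 = 0.03825
italian: 0.2 × 0.4 × 0.5 × 0.9 = 0.036
spanish: 0.65 × 0.9 × 0.15 × 0.7 = 0.061425
P(catalan | x) = 0.03825 / 0.135675 ≈ 0.2819

0.2819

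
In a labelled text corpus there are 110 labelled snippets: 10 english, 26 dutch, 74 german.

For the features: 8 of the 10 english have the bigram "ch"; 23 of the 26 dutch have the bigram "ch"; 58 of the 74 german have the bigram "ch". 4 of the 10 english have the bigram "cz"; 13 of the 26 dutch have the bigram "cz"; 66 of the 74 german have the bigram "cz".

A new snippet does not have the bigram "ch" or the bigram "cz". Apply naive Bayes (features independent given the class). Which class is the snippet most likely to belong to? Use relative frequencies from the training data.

english: (10/110) × (2/10) × (6/10) ≈ 0.0109091
dutch: (26/110) × (3/26) × (13/26) ≈ 0.0136364
german: (74/110) × (16/74) × (8/74) ≈ 0.0157248
Highest score → german.

german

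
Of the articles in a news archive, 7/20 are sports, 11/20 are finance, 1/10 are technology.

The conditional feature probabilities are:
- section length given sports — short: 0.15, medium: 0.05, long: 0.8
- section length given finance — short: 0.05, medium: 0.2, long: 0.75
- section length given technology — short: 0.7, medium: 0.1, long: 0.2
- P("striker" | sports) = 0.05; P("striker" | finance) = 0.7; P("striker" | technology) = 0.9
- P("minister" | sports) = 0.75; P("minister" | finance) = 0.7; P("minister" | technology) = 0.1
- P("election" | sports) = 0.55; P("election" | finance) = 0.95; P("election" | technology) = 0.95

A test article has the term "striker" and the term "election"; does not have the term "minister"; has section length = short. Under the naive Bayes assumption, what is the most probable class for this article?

sports: 0.35 × 0.15 × 0.05 × (1−0.75) × 0.55 = 0.0003609375
finance: 0.55 × 0.05 × 0.7 × (1−0.7) × 0.95 = 0.00548625
technology: 0.1 × 0.7 × 0.9 × (1−0.1) × 0.95 = 0.053865
Highest score → technology.

technology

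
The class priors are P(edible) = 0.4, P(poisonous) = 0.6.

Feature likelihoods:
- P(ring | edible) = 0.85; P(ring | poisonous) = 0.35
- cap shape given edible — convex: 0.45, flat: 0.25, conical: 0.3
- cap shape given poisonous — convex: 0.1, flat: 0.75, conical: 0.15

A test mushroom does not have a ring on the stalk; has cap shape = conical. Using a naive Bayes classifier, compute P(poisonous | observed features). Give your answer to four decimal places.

edible: 0.4 × (1−0.85) × 0.3 = 0.018
poisonous: 0.6 × (1−0.35) × 0.15 = 0.0585
P(poisonous | x) = 0.0585 / 0.0765 ≈ 0.7647

0.7647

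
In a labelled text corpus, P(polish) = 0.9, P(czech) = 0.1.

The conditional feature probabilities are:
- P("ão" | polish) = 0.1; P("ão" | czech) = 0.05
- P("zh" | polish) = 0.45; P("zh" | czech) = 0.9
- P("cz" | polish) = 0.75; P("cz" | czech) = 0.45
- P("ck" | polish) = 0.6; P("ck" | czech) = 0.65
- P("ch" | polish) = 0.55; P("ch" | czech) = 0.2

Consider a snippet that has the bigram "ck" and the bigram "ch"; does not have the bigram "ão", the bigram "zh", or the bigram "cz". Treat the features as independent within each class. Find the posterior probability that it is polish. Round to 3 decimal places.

polish: 0.9 × (1−0.1) × (1−0.45) × (1−0.75) × 0.6 × 0.55 = 0.03675375
czech: 0.1 × (1−0.05) × (1−0.9) × (1−0.45) × 0.65 × 0.2 = 0.00067925
P(polish | x) = 0.03675375 / 0.037433 ≈ 0.982

0.982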